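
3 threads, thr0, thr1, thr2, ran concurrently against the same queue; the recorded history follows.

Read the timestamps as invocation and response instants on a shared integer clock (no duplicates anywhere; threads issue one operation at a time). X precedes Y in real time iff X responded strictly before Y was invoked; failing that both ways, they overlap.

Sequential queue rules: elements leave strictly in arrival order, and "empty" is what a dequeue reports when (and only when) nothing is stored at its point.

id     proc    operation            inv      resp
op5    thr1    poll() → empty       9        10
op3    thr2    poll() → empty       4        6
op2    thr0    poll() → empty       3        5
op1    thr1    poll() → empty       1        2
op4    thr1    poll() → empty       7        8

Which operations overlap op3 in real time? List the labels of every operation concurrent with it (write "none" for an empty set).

op2

overlap test against op3 [4,6]: concurrent iff the interval meets 4..6
op1 [1,2]: before
op2 [3,5]: concurrent
op4 [7,8]: after
op5 [9,10]: after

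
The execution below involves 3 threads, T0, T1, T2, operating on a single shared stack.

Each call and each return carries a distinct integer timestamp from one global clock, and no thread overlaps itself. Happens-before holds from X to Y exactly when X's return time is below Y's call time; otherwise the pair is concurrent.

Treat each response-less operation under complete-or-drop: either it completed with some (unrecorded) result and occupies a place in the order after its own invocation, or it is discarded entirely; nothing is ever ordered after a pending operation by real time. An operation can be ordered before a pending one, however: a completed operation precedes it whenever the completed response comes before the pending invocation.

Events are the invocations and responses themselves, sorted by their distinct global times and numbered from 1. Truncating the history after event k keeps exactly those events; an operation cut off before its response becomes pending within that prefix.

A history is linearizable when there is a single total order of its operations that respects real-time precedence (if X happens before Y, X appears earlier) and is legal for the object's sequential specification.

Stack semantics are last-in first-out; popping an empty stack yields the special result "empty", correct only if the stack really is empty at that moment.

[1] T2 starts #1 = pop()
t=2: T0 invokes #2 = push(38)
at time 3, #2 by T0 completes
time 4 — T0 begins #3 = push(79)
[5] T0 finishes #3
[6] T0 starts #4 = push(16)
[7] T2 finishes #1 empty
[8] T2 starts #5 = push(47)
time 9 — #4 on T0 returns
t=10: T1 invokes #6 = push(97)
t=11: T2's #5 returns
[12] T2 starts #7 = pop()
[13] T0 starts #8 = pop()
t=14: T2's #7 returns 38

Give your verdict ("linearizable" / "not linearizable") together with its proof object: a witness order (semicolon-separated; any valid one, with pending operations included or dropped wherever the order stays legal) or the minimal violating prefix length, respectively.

prefix check: 1..13 passes, 1..14 fails once #7's time-14 response joins
every one of the 7 real-time-consistent orders over 6 completed stack ops fails the sequential spec
including or dropping the 2 pending operations (#6, #8) in any combination fails
for example #1, #2, #3, #4, #5, #7 (pending dropped) fails at step 6: #7 pop() → 38 is not legal there
for example #1, #2, #3, #5, #4, #7 (pending dropped) fails at step 6: #7 pop() → 38 is not legal there

not linearizable — minimal violating prefix: 14 events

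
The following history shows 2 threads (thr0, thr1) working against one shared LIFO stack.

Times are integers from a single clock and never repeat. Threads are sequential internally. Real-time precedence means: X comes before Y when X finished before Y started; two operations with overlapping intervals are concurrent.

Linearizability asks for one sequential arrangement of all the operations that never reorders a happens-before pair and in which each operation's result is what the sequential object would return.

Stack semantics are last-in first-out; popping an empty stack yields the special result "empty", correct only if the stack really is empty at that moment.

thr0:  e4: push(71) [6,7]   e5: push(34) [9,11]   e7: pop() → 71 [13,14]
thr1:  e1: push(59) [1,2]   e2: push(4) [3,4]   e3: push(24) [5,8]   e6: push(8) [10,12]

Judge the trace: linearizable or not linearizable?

not linearizable

events 1..13 are fine; event 14 — the response of e7 at time 14 — makes the prefix non-linearizable
no legal order exists: 4 real-time-consistent candidates over 7 completed LIFO stack operations, all rejected
e.g. e1, e2, e3, e4, e5, e6, e7: illegal at step 7, since e7 pop() → 71 cannot apply there
e.g. e1, e2, e3, e4, e6, e5, e7: illegal at step 7, since e7 pop() → 71 cannot apply there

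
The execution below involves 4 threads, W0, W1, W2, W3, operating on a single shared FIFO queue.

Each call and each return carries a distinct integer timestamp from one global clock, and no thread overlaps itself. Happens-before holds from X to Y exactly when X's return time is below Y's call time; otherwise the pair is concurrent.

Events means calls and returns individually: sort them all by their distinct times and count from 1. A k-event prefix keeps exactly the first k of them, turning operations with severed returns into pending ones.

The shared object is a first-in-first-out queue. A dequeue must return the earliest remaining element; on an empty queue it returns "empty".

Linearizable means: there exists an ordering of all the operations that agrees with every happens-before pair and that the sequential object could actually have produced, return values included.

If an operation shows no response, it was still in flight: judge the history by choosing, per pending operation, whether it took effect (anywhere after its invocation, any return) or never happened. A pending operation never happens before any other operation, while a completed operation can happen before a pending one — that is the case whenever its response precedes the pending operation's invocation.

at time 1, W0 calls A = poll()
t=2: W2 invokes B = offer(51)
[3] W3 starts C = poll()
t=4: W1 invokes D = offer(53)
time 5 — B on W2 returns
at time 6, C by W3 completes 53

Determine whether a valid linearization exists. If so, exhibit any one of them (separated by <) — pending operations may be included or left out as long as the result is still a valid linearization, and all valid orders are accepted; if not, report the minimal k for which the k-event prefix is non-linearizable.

after step 1 (A poll() (pending, included)): queue <>
after step 2 (D offer(53) (pending, included)): queue <53>
after step 3 (B offer(51)): queue <53,51>
after step 4 (C poll() → 53): queue <51>

linearizable — witness: A < D < B < C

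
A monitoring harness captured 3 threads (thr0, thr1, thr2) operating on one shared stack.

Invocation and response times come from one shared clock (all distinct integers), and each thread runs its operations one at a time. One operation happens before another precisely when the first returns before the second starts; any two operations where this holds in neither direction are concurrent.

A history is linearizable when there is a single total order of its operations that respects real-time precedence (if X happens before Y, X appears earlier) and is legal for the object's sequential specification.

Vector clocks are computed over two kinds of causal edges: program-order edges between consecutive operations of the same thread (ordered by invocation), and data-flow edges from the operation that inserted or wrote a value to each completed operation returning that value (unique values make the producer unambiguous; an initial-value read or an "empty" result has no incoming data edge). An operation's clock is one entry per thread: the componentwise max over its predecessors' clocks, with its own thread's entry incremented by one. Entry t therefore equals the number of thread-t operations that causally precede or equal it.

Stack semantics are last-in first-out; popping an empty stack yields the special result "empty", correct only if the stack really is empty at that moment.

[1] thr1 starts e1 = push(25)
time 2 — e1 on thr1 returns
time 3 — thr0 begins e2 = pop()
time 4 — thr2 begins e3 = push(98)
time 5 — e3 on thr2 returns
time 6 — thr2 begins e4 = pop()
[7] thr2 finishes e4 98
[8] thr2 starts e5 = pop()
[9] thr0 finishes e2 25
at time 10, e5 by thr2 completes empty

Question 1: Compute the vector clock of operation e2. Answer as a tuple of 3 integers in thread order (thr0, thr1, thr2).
Answer: (1, 1, 0)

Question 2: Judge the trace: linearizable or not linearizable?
linearizable

witness order: e1, e2, e3, e4, e5
after step 1 (e1 push(25)): stack <25>
after step 2 (e2 pop() → 25): stack <>
after step 3 (e3 push(98)): stack <98>
after step 4 (e4 pop() → 98): stack <>
after step 5 (e5 pop() → empty): stack <>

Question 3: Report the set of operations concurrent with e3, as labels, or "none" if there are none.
Answer: e2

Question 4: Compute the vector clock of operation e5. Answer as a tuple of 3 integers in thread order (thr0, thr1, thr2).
Answer: (0, 0, 3)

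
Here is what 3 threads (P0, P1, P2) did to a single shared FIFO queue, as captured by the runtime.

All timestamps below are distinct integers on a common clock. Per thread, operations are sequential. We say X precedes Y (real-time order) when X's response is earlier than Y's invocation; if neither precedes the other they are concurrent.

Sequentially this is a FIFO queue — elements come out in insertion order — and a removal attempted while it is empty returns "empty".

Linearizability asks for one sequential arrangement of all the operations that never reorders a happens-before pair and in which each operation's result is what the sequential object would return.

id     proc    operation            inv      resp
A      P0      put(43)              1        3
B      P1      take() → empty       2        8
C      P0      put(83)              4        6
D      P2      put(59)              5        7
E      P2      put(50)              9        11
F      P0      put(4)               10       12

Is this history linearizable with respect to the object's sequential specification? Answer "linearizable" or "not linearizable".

linearizable

a witness: B, A, C, D, E, F
after step 1 (B take() → empty): queue <>
after step 2 (A put(43)): queue <43>
after step 3 (C put(83)): queue <43,83>
after step 4 (D put(59)): queue <43,83,59>
after step 5 (E put(50)): queue <43,83,59,50>
after step 6 (F put(4)): queue <43,83,59,50,4>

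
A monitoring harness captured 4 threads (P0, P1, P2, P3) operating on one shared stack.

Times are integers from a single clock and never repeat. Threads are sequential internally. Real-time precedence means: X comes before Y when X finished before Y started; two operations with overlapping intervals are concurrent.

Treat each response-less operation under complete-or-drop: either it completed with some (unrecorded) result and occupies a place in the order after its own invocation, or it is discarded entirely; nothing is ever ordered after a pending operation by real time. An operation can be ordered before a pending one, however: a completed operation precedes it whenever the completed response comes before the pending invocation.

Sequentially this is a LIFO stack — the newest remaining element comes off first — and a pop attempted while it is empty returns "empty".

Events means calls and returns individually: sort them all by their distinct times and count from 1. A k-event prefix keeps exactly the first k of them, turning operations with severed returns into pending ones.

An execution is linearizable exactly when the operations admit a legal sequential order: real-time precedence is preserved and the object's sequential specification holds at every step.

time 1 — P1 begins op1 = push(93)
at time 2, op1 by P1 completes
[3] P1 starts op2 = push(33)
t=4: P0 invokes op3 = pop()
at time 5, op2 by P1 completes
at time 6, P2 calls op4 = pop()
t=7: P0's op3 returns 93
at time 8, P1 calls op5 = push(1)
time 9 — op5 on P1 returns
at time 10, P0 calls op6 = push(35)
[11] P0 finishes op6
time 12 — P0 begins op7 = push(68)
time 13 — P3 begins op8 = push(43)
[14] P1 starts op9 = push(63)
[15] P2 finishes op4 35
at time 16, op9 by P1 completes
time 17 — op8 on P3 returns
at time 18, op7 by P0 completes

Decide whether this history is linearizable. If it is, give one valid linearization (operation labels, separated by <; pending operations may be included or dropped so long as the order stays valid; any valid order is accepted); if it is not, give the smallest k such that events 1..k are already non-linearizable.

linearizable — witness: op1 < op3 < op2 < op5 < op6 < op4 < op7 < op8 < op9

step 1: op1 push(93) — stack <93>
step 2: op3 pop() → 93 — stack <>
step 3: op2 push(33) — stack <33>
step 4: op5 push(1) — stack <33,1>
step 5: op6 push(35) — stack <33,1,35>
step 6: op4 pop() → 35 — stack <33,1>
step 7: op7 push(68) — stack <33,1,68>
step 8: op8 push(43) — stack <33,1,68,43>
step 9: op9 push(63) — stack <33,1,68,43,63>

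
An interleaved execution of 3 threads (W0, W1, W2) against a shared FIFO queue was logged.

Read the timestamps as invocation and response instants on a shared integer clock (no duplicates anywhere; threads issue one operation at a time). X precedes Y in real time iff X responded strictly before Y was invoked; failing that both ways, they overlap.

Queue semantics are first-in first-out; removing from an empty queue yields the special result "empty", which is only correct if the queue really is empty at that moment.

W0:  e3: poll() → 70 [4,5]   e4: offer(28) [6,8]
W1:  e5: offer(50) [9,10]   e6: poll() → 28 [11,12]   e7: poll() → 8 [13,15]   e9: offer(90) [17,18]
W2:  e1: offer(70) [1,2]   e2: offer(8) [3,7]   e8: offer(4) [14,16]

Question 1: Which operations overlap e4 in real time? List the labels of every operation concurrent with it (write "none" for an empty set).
Answer: e2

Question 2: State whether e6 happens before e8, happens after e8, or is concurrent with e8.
Answer: before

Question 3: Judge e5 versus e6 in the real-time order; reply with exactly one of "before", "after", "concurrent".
Answer: before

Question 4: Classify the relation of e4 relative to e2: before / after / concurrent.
Answer: concurrent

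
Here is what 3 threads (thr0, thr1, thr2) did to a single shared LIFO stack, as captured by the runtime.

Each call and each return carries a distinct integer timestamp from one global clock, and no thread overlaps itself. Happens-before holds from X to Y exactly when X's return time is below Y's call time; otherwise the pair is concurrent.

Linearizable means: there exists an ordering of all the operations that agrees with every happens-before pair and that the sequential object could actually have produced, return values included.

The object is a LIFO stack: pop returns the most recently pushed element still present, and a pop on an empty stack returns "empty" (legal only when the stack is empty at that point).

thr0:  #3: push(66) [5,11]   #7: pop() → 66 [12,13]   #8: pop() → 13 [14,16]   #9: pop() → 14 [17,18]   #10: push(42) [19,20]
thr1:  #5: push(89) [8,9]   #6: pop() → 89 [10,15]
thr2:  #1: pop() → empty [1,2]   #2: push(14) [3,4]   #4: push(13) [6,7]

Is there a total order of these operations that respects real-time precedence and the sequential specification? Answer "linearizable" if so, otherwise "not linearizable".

witness order: #1, #2, #4, #3, #5, #6, #7, #8, #9, #10
after step 1 (#1 pop() → empty): stack <>
after step 2 (#2 push(14)): stack <14>
after step 3 (#4 push(13)): stack <14,13>
after step 4 (#3 push(66)): stack <14,13,66>
after step 5 (#5 push(89)): stack <14,13,66,89>
after step 6 (#6 pop() → 89): stack <14,13,66>
after step 7 (#7 pop() → 66): stack <14,13>
after step 8 (#8 pop() → 13): stack <14>
after step 9 (#9 pop() → 14): stack <>
after step 10 (#10 push(42)): stack <42>

linearizable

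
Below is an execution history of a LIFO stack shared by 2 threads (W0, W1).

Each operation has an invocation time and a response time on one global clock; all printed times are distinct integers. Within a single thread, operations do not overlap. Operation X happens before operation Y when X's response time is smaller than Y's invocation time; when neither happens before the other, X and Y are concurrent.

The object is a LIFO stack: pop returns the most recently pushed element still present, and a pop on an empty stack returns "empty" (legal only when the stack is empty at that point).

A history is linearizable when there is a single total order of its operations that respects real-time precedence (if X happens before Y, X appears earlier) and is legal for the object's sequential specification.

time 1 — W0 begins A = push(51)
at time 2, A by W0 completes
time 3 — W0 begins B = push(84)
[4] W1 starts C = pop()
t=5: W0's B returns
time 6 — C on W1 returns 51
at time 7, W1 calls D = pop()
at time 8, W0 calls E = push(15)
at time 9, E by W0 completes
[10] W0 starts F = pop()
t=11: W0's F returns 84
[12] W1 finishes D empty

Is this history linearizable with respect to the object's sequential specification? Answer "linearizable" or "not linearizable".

through event 11 a valid linearization exists; event 12 (D responding at time 12) ends that
every one of the 6 real-time-consistent orders over 6 completed LIFO stack ops fails the sequential spec
sample order A, B, C, D, E, F stalls at step 3 — C pop() → 51 has no legal effect
sample order A, B, C, E, D, F stalls at step 3 — C pop() → 51 has no legal effect

not linearizable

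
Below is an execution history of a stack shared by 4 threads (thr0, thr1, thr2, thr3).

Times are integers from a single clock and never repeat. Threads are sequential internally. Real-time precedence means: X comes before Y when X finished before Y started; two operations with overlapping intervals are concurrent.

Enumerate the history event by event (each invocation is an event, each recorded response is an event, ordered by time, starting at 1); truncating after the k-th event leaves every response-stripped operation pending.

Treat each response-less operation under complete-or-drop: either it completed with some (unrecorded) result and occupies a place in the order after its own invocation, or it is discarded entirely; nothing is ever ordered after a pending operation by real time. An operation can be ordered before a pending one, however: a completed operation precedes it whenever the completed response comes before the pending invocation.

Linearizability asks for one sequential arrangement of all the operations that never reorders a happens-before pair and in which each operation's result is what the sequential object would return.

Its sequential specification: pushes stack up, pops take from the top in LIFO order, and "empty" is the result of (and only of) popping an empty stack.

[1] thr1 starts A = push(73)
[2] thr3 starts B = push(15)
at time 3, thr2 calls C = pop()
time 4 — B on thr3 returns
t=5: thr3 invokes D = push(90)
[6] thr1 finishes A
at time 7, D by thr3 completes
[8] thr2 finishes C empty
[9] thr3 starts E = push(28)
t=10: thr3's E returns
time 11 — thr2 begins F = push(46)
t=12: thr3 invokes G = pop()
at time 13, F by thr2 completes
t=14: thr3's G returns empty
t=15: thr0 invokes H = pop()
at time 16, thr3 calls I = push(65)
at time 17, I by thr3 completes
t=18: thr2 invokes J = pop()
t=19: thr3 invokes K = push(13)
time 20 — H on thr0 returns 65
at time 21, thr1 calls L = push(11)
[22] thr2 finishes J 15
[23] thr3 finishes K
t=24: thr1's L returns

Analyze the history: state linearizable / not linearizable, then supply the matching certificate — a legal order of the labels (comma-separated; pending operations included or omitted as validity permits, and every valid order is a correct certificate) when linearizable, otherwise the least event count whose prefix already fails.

the violation lands at event 14, G's response at time 14: events 1..13 linearize, events 1..14 do not
every one of the 24 real-time-consistent orders over 7 completed stack ops fails the sequential spec
one such order, A, B, C, D, E, F, G, breaks at step 3 where C pop() → empty is illegal
one such order, A, B, C, D, E, G, F, breaks at step 3 where C pop() → empty is illegal

not linearizable — minimal violating prefix: 14 events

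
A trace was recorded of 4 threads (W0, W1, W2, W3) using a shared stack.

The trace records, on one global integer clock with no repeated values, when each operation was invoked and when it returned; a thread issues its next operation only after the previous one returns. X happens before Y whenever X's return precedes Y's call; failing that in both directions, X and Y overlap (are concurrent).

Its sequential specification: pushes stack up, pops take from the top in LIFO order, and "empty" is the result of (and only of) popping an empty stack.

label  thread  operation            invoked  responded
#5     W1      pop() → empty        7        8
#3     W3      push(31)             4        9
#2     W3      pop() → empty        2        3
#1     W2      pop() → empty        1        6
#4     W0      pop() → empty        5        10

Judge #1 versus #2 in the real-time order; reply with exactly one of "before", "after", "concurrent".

concurrent

#1 spans [1,6], #2 spans [2,3]
the intervals overlap in both directions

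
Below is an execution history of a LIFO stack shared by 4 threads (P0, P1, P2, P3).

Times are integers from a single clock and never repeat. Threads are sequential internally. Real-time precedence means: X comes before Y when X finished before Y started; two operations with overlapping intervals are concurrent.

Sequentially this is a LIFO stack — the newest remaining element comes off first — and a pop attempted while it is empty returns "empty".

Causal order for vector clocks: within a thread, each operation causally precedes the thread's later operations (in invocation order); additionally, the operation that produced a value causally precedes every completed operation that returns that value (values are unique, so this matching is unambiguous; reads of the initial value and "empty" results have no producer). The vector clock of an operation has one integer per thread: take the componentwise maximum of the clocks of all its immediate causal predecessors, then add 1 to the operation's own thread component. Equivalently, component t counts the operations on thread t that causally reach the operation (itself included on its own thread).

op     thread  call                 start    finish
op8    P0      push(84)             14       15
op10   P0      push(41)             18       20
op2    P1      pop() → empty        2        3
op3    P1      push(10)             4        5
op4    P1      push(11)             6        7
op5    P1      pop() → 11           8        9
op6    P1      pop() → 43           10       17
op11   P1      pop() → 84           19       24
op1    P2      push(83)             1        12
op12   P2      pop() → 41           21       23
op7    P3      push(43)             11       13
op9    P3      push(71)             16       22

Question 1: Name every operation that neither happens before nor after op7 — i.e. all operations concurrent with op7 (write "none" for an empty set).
Answer: op1, op6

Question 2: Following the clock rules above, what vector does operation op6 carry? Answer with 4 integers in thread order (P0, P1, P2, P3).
Answer: (0, 5, 0, 1)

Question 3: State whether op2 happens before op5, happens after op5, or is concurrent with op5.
Answer: before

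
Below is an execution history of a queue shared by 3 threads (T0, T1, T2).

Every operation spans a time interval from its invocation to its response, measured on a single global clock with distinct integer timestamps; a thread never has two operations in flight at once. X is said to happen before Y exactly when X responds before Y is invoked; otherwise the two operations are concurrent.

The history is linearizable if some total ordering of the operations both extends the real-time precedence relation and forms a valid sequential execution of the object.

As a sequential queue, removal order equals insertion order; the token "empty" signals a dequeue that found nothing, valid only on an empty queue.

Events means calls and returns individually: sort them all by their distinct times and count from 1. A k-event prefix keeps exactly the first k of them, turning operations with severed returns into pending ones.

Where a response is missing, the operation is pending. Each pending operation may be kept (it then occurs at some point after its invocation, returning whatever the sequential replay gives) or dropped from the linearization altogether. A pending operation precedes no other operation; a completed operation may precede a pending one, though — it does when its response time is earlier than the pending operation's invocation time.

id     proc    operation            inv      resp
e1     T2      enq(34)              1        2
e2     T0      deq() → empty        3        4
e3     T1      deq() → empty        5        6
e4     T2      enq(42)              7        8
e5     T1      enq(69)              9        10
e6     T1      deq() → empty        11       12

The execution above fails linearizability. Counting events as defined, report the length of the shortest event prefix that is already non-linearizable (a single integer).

events 1..3 are linearizable; a witness order is e1:
after step 1 (e1 enq(34)): queue <34>
at event 4 (e2's time-4 response) nothing linearizes any more
sample order e1, e2 stalls at step 2 — e2 deq() → empty has no legal effect

4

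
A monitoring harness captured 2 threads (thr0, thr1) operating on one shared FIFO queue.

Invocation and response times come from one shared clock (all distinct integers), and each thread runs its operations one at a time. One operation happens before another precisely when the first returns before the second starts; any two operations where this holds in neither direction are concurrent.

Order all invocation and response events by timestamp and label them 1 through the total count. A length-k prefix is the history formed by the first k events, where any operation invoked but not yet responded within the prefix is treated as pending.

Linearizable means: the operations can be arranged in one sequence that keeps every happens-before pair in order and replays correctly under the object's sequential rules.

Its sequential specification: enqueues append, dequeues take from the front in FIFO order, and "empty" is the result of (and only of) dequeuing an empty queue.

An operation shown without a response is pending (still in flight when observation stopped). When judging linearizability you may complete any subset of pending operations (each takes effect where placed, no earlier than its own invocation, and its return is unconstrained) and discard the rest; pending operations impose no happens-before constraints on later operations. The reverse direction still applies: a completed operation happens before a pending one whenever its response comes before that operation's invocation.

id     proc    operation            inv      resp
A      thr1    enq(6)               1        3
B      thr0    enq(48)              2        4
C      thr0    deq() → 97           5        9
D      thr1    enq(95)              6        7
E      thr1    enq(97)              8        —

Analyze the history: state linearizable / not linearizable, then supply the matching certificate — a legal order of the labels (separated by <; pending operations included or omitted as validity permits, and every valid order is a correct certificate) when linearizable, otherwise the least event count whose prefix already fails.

events 1..8 are fine; event 9 — the response of C at time 9 — makes the prefix non-linearizable
real-time-consistent orders of the 4 completed operations: 4 — all fail the FIFO queue replay
every completion of the 1 pending operation (E) was checked; none linearizes
for example A, B, C, D (pending dropped) fails at step 3: C deq() → 97 is not legal there
for example A, B, D, C (pending dropped) fails at step 4: C deq() → 97 is not legal there

not linearizable — minimal violating prefix: 9 events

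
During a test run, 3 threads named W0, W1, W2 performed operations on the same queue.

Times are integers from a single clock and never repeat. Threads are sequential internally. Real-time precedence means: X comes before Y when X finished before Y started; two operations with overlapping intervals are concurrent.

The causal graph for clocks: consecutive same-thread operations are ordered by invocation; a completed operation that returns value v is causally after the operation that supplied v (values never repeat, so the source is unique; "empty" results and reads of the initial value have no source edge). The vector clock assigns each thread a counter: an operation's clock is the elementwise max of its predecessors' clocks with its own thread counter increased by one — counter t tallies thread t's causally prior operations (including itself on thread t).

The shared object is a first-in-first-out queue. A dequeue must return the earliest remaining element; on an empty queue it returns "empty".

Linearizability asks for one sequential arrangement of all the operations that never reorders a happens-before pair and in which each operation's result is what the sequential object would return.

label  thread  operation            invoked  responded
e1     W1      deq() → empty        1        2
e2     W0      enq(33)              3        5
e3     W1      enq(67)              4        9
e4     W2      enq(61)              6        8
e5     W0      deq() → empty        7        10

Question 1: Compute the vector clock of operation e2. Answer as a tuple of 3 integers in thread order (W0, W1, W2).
(1, 0, 0)

e4 (invocation 6): nothing precedes it; W2's component alone gives (0, 0, 1)
e1 (invocation 1): nothing precedes it; W1's component alone gives (0, 1, 0)
e2 (invocation 3): nothing precedes it; W0's component alone gives (1, 0, 0)
e3 (invocation 4): componentwise max over VC(e1)=(0, 1, 0), +1 at W1, giving (0, 2, 0)
e5 (invocation 7): componentwise max over VC(e2)=(1, 0, 0), +1 at W0, giving (2, 0, 0)
target: VC(e2) = (1, 0, 0)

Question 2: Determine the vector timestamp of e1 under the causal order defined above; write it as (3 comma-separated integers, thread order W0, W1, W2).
(0, 1, 0)

e4, invoked 6, has no incoming edges; only W2's bump applies → (0, 0, 1)
e1, invoked 1, has no incoming edges; only W1's bump applies → (0, 1, 0)
e2, invoked 3, has no incoming edges; only W0's bump applies → (1, 0, 0)
from VC(e1)=(0, 1, 0), e3 (invoked 4) maxes components and bumps W1 → (0, 2, 0)
from VC(e2)=(1, 0, 0), e5 (invoked 7) maxes components and bumps W0 → (2, 0, 0)
target: VC(e1) = (0, 1, 0)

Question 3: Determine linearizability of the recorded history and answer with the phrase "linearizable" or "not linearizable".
not linearizable

prefix check: 1..9 passes, 1..10 fails once e5's time-10 response joins
real-time-consistent orders of the 5 completed operations: 8 — all fail the queue replay
one such order, e1, e2, e3, e4, e5, breaks at step 5 where e5 deq() → empty is illegal
one such order, e1, e2, e3, e5, e4, breaks at step 4 where e5 deq() → empty is illegal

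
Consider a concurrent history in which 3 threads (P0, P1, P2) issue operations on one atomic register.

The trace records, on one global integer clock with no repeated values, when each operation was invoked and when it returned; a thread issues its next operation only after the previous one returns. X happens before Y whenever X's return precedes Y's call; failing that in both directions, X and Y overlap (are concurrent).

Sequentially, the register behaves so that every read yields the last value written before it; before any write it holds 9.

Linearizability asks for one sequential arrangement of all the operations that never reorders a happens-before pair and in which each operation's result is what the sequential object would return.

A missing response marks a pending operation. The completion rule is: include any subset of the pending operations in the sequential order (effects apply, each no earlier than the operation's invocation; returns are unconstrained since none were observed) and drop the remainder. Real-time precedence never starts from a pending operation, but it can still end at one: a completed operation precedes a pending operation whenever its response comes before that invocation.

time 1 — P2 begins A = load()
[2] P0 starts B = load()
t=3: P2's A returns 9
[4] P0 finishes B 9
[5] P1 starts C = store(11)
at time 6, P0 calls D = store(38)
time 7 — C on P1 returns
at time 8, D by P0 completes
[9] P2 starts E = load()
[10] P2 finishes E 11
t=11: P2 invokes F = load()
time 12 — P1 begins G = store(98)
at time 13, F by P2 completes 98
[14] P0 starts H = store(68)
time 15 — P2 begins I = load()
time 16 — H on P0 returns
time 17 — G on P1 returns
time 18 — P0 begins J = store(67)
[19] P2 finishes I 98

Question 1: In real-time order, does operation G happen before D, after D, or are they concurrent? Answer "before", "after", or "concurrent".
G spans [12,17], D spans [6,8]
resp(D)=8 < inv(G)=12

after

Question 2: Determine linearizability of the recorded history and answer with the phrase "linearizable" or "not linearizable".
a witness: A, B, D, C, E, G, F, I, H
step 1: A load() → 9 — value 9
step 2: B load() → 9 — value 9
step 3: D store(38) — value 38
step 4: C store(11) — value 11
step 5: E load() → 11 — value 11
step 6: G store(98) — value 98
step 7: F load() → 98 — value 98
step 8: I load() → 98 — value 98
step 9: H store(68) — value 68

linearizable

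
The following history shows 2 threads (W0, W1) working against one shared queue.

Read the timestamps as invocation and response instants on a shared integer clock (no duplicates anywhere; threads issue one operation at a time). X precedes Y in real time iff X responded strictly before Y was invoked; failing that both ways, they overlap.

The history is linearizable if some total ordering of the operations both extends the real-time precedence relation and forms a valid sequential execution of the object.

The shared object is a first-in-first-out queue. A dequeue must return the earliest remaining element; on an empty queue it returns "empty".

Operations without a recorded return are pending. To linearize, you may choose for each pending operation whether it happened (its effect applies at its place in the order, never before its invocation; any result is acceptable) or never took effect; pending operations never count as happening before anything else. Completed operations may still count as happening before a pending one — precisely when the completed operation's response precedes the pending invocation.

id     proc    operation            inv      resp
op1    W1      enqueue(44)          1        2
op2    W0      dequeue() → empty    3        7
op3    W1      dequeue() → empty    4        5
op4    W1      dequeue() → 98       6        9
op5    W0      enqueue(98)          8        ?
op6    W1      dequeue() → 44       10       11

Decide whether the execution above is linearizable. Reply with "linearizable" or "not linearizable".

not linearizable

prefix check: 1..6 passes, 1..7 fails once op2's time-7 response joins
real-time-consistent orders of the 3 completed operations: 2 — all fail the queue replay
completion choices over the 1 pending operation (op4) were checked; none helps
sample order op1, op2, op3 (pending dropped) stalls at step 2 — op2 dequeue() → empty has no legal effect
sample order op1, op3, op2 (pending dropped) stalls at step 2 — op3 dequeue() → empty has no legal effect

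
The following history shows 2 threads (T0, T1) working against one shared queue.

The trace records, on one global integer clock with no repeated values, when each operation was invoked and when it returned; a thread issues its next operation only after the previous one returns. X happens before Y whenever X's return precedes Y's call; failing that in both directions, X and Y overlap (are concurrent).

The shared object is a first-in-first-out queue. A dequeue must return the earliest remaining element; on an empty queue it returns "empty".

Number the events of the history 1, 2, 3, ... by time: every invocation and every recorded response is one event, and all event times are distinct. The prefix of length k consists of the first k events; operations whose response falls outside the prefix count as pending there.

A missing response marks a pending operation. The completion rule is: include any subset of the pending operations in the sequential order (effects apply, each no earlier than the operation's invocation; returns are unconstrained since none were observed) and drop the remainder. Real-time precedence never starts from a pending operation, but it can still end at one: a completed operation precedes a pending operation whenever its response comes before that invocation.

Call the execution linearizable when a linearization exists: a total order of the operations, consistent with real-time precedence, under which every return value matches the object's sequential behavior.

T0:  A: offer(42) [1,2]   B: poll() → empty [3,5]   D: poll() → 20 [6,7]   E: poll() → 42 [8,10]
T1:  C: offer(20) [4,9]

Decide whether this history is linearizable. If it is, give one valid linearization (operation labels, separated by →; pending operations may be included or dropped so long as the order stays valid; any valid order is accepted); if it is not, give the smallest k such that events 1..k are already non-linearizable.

cut after 4 events: linearizable; cut after 5 events (B responds, time 5): not linearizable
the completed operations (2 total) allow one real-time order; the queue replay rejects it
every completion of the 1 pending operation (C) was checked; none linearizes
for example A, B (pending dropped) fails at step 2: B poll() → empty is not legal there

not linearizable — minimal violating prefix: 5 events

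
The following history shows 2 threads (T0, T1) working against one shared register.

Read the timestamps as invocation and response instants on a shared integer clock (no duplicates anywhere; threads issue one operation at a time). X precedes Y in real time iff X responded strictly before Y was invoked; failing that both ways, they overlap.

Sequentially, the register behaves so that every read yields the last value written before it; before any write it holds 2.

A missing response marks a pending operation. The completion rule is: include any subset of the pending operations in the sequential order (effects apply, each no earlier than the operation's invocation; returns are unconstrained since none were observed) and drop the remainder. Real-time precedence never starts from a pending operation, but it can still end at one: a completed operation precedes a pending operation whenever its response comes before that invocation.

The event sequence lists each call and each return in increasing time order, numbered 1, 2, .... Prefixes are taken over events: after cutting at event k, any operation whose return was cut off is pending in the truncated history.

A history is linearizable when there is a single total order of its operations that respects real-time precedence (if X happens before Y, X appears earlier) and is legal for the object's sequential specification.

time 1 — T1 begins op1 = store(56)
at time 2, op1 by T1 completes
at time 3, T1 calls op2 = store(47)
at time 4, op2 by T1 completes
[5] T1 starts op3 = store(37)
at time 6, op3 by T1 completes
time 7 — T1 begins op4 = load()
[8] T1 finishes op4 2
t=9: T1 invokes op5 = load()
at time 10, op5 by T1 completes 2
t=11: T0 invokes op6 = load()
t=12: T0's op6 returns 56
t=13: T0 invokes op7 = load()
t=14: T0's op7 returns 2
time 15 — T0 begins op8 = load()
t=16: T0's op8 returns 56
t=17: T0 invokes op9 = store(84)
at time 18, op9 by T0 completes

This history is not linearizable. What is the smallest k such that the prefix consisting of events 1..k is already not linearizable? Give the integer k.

events 1..7 are linearizable, e.g. via op1, op2, op3:
after step 1 (op1 store(56)): value 56
after step 2 (op2 store(47)): value 47
after step 3 (op3 store(37)): value 37
include event 8 — op4 responding at 8 — and every candidate order breaks
e.g. op1, op2, op3, op4: illegal at step 4, since op4 load() → 2 cannot apply there

8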